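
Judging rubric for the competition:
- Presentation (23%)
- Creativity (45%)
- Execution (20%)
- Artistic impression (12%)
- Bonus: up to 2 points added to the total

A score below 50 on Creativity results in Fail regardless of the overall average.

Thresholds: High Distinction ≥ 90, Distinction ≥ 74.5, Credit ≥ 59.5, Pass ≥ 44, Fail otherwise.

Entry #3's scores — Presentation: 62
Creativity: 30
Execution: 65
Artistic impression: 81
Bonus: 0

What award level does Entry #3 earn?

Creativity score 30 < 50: minimum not met.
Weighted total:
  Presentation 62 × 0.23 = 14.26
  Creativity 30 × 0.45 = 13.5
  Execution 65 × 0.2 = 13
  Artistic impression 81 × 0.12 = 9.72
Sum = 50.48
Bonus: 50.48 + 0 = 50.48
Because the Creativity minimum was not met, the result is Fail.

Fail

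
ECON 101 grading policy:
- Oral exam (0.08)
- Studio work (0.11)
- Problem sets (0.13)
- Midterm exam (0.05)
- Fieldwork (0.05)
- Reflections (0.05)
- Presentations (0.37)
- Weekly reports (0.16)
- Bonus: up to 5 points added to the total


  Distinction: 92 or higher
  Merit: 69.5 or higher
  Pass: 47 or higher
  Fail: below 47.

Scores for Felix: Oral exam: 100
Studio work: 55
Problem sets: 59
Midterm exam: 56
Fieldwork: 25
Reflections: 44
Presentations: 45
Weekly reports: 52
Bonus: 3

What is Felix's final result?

Pass

Weighted total:
  Oral exam 100 × 0.08 = 8
  Studio work 55 × 0.11 = 6.05
  Problem sets 59 × 0.13 = 7.67
  Midterm exam 56 × 0.05 = 2.8
  Fieldwork 25 × 0.05 = 1.25
  Reflections 44 × 0.05 = 2.2
  Presentations 45 × 0.37 = 16.65
  Weekly reports 52 × 0.16 = 8.32
Sum = 52.94
Bonus: 52.94 + 3 = 55.94
55.94 is ≥ 47 and < 69.5 → Pass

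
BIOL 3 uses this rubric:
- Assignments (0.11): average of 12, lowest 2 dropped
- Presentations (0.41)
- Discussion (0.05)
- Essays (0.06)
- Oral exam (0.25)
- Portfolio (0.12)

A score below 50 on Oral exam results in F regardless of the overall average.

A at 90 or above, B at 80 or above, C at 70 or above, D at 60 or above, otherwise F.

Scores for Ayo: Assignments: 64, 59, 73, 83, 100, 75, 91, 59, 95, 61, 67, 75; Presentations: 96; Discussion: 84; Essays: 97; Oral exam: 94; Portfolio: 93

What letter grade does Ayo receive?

Assignments: drop 59, 59 → average of remaining 10 = 784/10 = 78.4
Oral exam score 94 ≥ 50: minimum met.
Weighted total:
  Assignments 78.4 × 0.11 = 8.624
  Presentations 96 × 0.41 = 39.36
  Discussion 84 × 0.05 = 4.2
  Essays 97 × 0.06 = 5.82
  Oral exam 94 × 0.25 = 23.5
  Portfolio 93 × 0.12 = 11.16
Sum = 92.664
92.664 ≥ 90 → A

A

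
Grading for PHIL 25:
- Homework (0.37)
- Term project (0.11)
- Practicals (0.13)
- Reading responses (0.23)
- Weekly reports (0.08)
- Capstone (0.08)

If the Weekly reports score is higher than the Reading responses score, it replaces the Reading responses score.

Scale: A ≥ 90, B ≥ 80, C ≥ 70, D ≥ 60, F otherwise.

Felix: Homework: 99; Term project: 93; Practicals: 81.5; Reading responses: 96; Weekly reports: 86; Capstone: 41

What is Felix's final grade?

B

Weekly reports (86) ≤ Reading responses (96), so Reading responses stays at 96.
Weighted total:
  Homework 99 × 0.37 = 36.63
  Term project 93 × 0.11 = 10.23
  Practicals 81.5 × 0.13 = 10.595
  Reading responses 96 × 0.23 = 22.08
  Weekly reports 86 × 0.08 = 6.88
  Capstone 41 × 0.08 = 3.28
Sum = 89.695
89.695 is ≥ 80 and < 90 → B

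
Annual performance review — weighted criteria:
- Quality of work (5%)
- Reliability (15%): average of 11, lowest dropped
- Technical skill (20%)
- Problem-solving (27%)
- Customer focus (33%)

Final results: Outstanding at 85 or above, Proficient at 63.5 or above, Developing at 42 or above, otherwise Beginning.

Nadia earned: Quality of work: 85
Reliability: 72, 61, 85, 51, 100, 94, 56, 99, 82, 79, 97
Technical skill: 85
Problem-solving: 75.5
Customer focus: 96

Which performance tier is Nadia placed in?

Outstanding

Reliability: drop 51 → average of remaining 10 = 825/10 = 82.5
Weighted total:
  Quality of work 85 × 0.05 = 4.25
  Reliability 82.5 × 0.15 = 12.375
  Technical skill 85 × 0.2 = 17
  Problem-solving 75.5 × 0.27 = 20.385
  Customer focus 96 × 0.33 = 31.68
Sum = 85.69
85.69 ≥ 85 → Outstanding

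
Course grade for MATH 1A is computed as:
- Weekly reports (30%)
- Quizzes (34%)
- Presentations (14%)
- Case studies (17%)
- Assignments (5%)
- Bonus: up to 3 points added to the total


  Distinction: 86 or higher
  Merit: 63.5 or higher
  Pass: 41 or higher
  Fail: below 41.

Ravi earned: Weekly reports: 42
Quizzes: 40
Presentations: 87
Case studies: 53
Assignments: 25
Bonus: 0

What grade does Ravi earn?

Weighted total:
  Weekly reports 42 × 0.3 = 12.6
  Quizzes 40 × 0.34 = 13.6
  Presentations 87 × 0.14 = 12.18
  Case studies 53 × 0.17 = 9.01
  Assignments 25 × 0.05 = 1.25
Sum = 48.64
Bonus: 48.64 + 0 = 48.64
48.64 is ≥ 41 and < 63.5 → Pass

Pass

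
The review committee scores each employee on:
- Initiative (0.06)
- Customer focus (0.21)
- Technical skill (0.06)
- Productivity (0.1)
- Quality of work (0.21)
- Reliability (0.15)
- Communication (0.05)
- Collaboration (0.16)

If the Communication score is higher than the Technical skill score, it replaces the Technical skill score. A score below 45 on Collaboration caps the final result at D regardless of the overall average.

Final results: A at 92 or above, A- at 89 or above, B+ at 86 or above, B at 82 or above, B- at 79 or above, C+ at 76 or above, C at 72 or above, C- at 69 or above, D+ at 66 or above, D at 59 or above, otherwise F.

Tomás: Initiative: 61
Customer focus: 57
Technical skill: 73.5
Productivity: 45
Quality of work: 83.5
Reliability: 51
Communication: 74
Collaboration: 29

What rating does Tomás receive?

Communication (74) > Technical skill (73.5), so Technical skill counts as 74.
Collaboration score 29 < 45: minimum not met.
Weighted total:
  Initiative 61 × 0.06 = 3.66
  Customer focus 57 × 0.21 = 11.97
  Technical skill 74 × 0.06 = 4.44
  Productivity 45 × 0.1 = 4.5
  Quality of work 83.5 × 0.21 = 17.535
  Reliability 51 × 0.15 = 7.65
  Communication 74 × 0.05 = 3.7
  Collaboration 29 × 0.16 = 4.64
Sum = 58.095
58.095 would be F; cap at D applies → F.

F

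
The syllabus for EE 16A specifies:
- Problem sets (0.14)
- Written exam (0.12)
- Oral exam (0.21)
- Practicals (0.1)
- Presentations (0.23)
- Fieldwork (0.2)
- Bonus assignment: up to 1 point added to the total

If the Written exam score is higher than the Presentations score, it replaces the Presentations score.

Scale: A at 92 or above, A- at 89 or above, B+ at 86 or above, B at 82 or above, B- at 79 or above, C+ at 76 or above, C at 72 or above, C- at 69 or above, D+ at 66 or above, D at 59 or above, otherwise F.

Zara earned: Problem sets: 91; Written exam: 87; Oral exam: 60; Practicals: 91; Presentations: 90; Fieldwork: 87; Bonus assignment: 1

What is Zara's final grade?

Written exam (87) ≤ Presentations (90), so Presentations stays at 90.
Weighted total:
  Problem sets 91 × 0.14 = 12.74
  Written exam 87 × 0.12 = 10.44
  Oral exam 60 × 0.21 = 12.6
  Practicals 91 × 0.1 = 9.1
  Presentations 90 × 0.23 = 20.7
  Fieldwork 87 × 0.2 = 17.4
Sum = 82.98
Bonus assignment: 82.98 + 1 = 83.98
83.98 is ≥ 82 and < 86 → B

B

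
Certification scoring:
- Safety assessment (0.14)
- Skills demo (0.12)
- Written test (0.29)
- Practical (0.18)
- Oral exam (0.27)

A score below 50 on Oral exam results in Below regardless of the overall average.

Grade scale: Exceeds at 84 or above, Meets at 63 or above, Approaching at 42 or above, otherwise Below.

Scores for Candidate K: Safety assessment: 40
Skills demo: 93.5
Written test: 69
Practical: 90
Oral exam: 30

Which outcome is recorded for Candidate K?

Oral exam score 30 < 50: minimum not met.
Weighted total:
  Safety assessment 40 × 0.14 = 5.6
  Skills demo 93.5 × 0.12 = 11.22
  Written test 69 × 0.29 = 20.01
  Practical 90 × 0.18 = 16.2
  Oral exam 30 × 0.27 = 8.1
Sum = 61.13
Because the Oral exam minimum was not met, the result is Below.

Below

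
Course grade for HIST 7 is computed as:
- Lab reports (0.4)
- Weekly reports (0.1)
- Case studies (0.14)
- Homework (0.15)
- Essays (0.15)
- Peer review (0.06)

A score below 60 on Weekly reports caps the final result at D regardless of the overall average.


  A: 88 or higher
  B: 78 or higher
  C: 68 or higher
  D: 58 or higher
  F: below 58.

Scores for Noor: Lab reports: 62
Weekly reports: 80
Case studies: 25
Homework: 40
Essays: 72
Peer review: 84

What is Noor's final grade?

Weekly reports score 80 ≥ 60: minimum met.
Weighted total:
  Lab reports 62 × 0.4 = 24.8
  Weekly reports 80 × 0.1 = 8
  Case studies 25 × 0.14 = 3.5
  Homework 40 × 0.15 = 6
  Essays 72 × 0.15 = 10.8
  Peer review 84 × 0.06 = 5.04
Sum = 58.14
58.14 is ≥ 58 and < 68 → D

D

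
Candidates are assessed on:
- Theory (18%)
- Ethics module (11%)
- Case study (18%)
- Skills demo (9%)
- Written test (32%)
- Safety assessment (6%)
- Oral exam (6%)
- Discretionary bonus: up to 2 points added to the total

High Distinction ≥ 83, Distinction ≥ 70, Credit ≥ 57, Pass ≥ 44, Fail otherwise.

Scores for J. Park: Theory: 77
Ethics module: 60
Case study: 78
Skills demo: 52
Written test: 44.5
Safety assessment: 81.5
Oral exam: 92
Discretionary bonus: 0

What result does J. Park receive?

Weighted total:
  Theory 77 × 0.18 = 13.86
  Ethics module 60 × 0.11 = 6.6
  Case study 78 × 0.18 = 14.04
  Skills demo 52 × 0.09 = 4.68
  Written test 44.5 × 0.32 = 14.24
  Safety assessment 81.5 × 0.06 = 4.89
  Oral exam 92 × 0.06 = 5.52
Sum = 63.83
Discretionary bonus: 63.83 + 0 = 63.83
63.83 is ≥ 57 and < 70 → Credit

Credit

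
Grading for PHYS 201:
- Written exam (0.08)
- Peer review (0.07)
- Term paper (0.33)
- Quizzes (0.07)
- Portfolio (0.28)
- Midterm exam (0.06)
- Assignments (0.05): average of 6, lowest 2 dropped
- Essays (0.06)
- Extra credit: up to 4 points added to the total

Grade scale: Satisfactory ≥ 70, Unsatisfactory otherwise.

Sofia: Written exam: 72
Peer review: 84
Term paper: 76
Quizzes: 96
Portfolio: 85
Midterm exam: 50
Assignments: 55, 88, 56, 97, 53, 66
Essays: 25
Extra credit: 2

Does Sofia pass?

Assignments: drop 53, 55 → average of remaining 4 = 307/4 = 76.75
Weighted total:
  Written exam 72 × 0.08 = 5.76
  Peer review 84 × 0.07 = 5.88
  Term paper 76 × 0.33 = 25.08
  Quizzes 96 × 0.07 = 6.72
  Portfolio 85 × 0.28 = 23.8
  Midterm exam 50 × 0.06 = 3
  Assignments 76.75 × 0.05 = 3.8375
  Essays 25 × 0.06 = 1.5
Sum = 75.5775
Extra credit: 75.5775 + 2 = 77.5775
77.5775 ≥ 70 → Satisfactory

Satisfactory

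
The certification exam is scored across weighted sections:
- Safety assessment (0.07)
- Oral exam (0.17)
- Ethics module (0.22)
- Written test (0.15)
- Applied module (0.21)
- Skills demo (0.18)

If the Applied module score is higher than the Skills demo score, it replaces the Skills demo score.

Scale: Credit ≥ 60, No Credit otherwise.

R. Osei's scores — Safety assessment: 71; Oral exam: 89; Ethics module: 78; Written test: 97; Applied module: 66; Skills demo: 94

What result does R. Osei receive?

Credit

Applied module (66) ≤ Skills demo (94), so Skills demo stays at 94.
Weighted total:
  Safety assessment 71 × 0.07 = 4.97
  Oral exam 89 × 0.17 = 15.13
  Ethics module 78 × 0.22 = 17.16
  Written test 97 × 0.15 = 14.55
  Applied module 66 × 0.21 = 13.86
  Skills demo 94 × 0.18 = 16.92
Sum = 82.59
82.59 ≥ 60 → Credit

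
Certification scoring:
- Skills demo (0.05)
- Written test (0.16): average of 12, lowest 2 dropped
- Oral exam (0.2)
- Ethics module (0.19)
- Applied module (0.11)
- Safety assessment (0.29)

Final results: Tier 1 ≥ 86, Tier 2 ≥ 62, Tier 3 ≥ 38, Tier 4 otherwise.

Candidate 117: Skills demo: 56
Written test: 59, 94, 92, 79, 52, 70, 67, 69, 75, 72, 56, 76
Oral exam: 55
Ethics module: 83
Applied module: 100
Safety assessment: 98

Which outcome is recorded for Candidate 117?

Written test: drop 52, 56 → average of remaining 10 = 753/10 = 75.3
Weighted total:
  Skills demo 56 × 0.05 = 2.8
  Written test 75.3 × 0.16 = 12.048
  Oral exam 55 × 0.2 = 11
  Ethics module 83 × 0.19 = 15.77
  Applied module 100 × 0.11 = 11
  Safety assessment 98 × 0.29 = 28.42
Sum = 81.038
81.038 is ≥ 62 and < 86 → Tier 2

Tier 2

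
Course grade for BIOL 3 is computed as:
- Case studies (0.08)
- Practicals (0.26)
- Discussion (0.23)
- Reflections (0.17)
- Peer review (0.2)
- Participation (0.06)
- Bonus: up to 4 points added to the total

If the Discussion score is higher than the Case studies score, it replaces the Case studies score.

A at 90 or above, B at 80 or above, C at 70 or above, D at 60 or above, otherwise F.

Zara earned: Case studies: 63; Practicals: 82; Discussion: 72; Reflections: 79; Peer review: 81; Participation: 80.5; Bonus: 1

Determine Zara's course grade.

Discussion (72) > Case studies (63), so Case studies counts as 72.
Weighted total:
  Case studies 72 × 0.08 = 5.76
  Practicals 82 × 0.26 = 21.32
  Discussion 72 × 0.23 = 16.56
  Reflections 79 × 0.17 = 13.43
  Peer review 81 × 0.2 = 16.2
  Participation 80.5 × 0.06 = 4.83
Sum = 78.1
Bonus: 78.1 + 1 = 79.1
79.1 is ≥ 70 and < 80 → C

C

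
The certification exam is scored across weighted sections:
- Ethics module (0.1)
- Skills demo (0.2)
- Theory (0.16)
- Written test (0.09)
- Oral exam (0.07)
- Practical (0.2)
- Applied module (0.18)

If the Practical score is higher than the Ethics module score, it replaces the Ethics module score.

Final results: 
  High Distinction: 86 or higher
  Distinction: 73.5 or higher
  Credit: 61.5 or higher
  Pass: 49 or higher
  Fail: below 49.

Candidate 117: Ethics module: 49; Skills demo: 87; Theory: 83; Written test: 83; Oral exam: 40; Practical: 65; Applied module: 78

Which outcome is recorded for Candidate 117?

Practical (65) > Ethics module (49), so Ethics module counts as 65.
Weighted total:
  Ethics module 65 × 0.1 = 6.5
  Skills demo 87 × 0.2 = 17.4
  Theory 83 × 0.16 = 13.28
  Written test 83 × 0.09 = 7.47
  Oral exam 40 × 0.07 = 2.8
  Practical 65 × 0.2 = 13
  Applied module 78 × 0.18 = 14.04
Sum = 74.49
74.49 is ≥ 73.5 and < 86 → Distinction

Distinction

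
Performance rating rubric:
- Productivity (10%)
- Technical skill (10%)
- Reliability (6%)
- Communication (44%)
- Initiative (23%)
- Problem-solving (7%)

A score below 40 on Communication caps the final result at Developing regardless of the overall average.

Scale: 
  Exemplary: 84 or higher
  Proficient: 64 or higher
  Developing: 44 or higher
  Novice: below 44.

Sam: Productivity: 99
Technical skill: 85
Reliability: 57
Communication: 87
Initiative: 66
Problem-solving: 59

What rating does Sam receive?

Communication score 87 ≥ 40: minimum met.
Weighted total:
  Productivity 99 × 0.1 = 9.9
  Technical skill 85 × 0.1 = 8.5
  Reliability 57 × 0.06 = 3.42
  Communication 87 × 0.44 = 38.28
  Initiative 66 × 0.23 = 15.18
  Problem-solving 59 × 0.07 = 4.13
Sum = 79.41
79.41 is ≥ 64 and < 84 → Proficient

Proficient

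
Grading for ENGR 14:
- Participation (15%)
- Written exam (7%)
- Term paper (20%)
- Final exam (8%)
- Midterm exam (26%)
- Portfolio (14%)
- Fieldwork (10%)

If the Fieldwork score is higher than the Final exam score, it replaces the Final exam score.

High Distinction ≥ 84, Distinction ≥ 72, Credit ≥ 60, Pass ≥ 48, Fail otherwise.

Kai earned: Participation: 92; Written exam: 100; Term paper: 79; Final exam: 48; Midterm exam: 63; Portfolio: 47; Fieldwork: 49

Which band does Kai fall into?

Fieldwork (49) > Final exam (48), so Final exam counts as 49.
Weighted total:
  Participation 92 × 0.15 = 13.8
  Written exam 100 × 0.07 = 7
  Term paper 79 × 0.2 = 15.8
  Final exam 49 × 0.08 = 3.92
  Midterm exam 63 × 0.26 = 16.38
  Portfolio 47 × 0.14 = 6.58
  Fieldwork 49 × 0.1 = 4.9
Sum = 68.38
68.38 is ≥ 60 and < 72 → Credit

Credit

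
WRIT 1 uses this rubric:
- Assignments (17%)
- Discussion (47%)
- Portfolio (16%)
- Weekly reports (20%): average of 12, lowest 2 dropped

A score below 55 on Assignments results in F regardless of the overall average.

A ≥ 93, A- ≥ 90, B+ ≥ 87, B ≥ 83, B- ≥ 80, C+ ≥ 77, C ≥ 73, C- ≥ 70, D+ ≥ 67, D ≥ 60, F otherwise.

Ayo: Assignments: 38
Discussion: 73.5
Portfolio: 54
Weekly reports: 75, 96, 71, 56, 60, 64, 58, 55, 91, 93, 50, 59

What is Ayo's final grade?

F

Weekly reports: drop 50, 55 → average of remaining 10 = 723/10 = 72.3
Assignments score 38 < 55: minimum not met.
Weighted total:
  Assignments 38 × 0.17 = 6.46
  Discussion 73.5 × 0.47 = 34.545
  Portfolio 54 × 0.16 = 8.64
  Weekly reports 72.3 × 0.2 = 14.46
Sum = 64.105
Because the Assignments minimum was not met, the result is F.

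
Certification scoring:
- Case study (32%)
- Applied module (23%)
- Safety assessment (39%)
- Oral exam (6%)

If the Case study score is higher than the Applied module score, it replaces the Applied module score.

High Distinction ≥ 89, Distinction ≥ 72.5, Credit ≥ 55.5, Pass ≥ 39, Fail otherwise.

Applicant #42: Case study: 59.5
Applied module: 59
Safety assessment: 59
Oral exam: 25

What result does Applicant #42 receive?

Case study (59.5) > Applied module (59), so Applied module counts as 59.5.
Weighted total:
  Case study 59.5 × 0.32 = 19.04
  Applied module 59.5 × 0.23 = 13.685
  Safety assessment 59 × 0.39 = 23.01
  Oral exam 25 × 0.06 = 1.5
Sum = 57.235
57.235 is ≥ 55.5 and < 72.5 → Credit

Credit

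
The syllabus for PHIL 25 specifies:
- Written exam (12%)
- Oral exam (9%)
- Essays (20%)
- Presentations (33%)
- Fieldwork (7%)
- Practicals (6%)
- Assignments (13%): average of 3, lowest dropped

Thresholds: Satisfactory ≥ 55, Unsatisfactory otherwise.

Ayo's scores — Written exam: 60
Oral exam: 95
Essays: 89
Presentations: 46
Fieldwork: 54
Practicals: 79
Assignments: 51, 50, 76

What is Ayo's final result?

Satisfactory

Assignments: drop 50 → average of remaining 2 = 127/2 = 63.5
Weighted total:
  Written exam 60 × 0.12 = 7.2
  Oral exam 95 × 0.09 = 8.55
  Essays 89 × 0.2 = 17.8
  Presentations 46 × 0.33 = 15.18
  Fieldwork 54 × 0.07 = 3.78
  Practicals 79 × 0.06 = 4.74
  Assignments 63.5 × 0.13 = 8.255
Sum = 65.505
65.505 ≥ 55 → Satisfactory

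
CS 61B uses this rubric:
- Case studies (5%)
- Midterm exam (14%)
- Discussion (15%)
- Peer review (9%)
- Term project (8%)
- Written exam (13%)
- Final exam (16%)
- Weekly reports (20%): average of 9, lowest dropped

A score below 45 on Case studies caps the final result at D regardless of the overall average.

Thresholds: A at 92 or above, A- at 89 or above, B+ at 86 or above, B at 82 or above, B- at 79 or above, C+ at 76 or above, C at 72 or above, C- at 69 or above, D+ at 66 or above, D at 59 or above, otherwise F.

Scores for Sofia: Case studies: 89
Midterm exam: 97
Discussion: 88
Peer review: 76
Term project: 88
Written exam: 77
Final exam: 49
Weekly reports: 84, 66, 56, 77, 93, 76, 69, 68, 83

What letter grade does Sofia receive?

Weekly reports: drop 56 → average of remaining 8 = 616/8 = 77
Case studies score 89 ≥ 45: minimum met.
Weighted total:
  Case studies 89 × 0.05 = 4.45
  Midterm exam 97 × 0.14 = 13.58
  Discussion 88 × 0.15 = 13.2
  Peer review 76 × 0.09 = 6.84
  Term project 88 × 0.08 = 7.04
  Written exam 77 × 0.13 = 10.01
  Final exam 49 × 0.16 = 7.84
  Weekly reports 77 × 0.2 = 15.4
Sum = 78.36
78.36 is ≥ 76 and < 79 → C+

C+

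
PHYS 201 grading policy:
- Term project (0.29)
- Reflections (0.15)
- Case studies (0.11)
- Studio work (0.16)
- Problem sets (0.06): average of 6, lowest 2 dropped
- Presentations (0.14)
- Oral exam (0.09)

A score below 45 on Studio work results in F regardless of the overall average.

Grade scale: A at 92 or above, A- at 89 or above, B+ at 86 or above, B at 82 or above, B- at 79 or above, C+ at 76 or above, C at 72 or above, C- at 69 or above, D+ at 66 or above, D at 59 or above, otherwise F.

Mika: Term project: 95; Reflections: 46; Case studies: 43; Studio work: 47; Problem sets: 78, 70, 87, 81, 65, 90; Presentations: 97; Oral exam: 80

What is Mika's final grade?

Problem sets: drop 65, 70 → average of remaining 4 = 336/4 = 84
Studio work score 47 ≥ 45: minimum met.
Weighted total:
  Term project 95 × 0.29 = 27.55
  Reflections 46 × 0.15 = 6.9
  Case studies 43 × 0.11 = 4.73
  Studio work 47 × 0.16 = 7.52
  Problem sets 84 × 0.06 = 5.04
  Presentations 97 × 0.14 = 13.58
  Oral exam 80 × 0.09 = 7.2
Sum = 72.52
72.52 is ≥ 72 and < 76 → C

C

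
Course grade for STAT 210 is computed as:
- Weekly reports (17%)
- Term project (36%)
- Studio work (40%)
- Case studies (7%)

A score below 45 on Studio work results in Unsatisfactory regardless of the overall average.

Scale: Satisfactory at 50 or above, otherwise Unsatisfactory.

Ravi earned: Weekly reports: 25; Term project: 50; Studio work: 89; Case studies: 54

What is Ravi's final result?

Studio work score 89 ≥ 45: minimum met.
Weighted total:
  Weekly reports 25 × 0.17 = 4.25
  Term project 50 × 0.36 = 18
  Studio work 89 × 0.4 = 35.6
  Case studies 54 × 0.07 = 3.78
Sum = 61.63
61.63 ≥ 50 → Satisfactory

Satisfactory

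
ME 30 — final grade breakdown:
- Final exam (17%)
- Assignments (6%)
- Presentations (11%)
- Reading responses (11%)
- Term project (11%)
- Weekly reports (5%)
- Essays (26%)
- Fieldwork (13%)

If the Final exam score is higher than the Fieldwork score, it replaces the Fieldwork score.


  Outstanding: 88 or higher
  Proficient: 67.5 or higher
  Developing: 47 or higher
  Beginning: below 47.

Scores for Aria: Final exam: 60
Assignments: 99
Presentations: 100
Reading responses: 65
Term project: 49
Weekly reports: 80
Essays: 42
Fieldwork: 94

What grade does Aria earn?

Final exam (60) ≤ Fieldwork (94), so Fieldwork stays at 94.
Weighted total:
  Final exam 60 × 0.17 = 10.2
  Assignments 99 × 0.06 = 5.94
  Presentations 100 × 0.11 = 11
  Reading responses 65 × 0.11 = 7.15
  Term project 49 × 0.11 = 5.39
  Weekly reports 80 × 0.05 = 4
  Essays 42 × 0.26 = 10.92
  Fieldwork 94 × 0.13 = 12.22
Sum = 66.82
66.82 is ≥ 47 and < 67.5 → Developing

Developing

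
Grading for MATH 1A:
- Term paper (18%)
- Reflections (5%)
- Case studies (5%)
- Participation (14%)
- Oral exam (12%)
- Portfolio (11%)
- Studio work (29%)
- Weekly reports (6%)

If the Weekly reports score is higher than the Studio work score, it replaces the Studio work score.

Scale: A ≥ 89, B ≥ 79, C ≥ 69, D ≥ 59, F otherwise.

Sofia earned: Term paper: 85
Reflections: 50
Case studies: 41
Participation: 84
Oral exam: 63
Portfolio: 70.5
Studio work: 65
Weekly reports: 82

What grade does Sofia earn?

Weekly reports (82) > Studio work (65), so Studio work counts as 82.
Weighted total:
  Term paper 85 × 0.18 = 15.3
  Reflections 50 × 0.05 = 2.5
  Case studies 41 × 0.05 = 2.05
  Participation 84 × 0.14 = 11.76
  Oral exam 63 × 0.12 = 7.56
  Portfolio 70.5 × 0.11 = 7.755
  Studio work 82 × 0.29 = 23.78
  Weekly reports 82 × 0.06 = 4.92
Sum = 75.625
75.625 is ≥ 69 and < 79 → C

C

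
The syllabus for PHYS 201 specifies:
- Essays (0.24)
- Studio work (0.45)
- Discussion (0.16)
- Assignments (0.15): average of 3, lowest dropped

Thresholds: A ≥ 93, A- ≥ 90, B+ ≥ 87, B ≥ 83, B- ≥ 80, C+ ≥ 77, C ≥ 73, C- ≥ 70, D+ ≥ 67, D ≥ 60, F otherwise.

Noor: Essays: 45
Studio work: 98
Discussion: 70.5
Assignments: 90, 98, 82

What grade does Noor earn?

Assignments: drop 82 → average of remaining 2 = 188/2 = 94
Weighted total:
  Essays 45 × 0.24 = 10.8
  Studio work 98 × 0.45 = 44.1
  Discussion 70.5 × 0.16 = 11.28
  Assignments 94 × 0.15 = 14.1
Sum = 80.28
80.28 is ≥ 80 and < 83 → B-

B-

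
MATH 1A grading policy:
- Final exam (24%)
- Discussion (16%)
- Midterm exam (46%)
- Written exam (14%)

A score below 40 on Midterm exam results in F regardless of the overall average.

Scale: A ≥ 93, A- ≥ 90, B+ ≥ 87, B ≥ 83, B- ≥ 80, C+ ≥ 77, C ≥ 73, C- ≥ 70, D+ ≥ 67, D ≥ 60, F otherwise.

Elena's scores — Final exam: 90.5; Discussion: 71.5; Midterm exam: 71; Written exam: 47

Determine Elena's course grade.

Midterm exam score 71 ≥ 40: minimum met.
Weighted total:
  Final exam 90.5 × 0.24 = 21.72
  Discussion 71.5 × 0.16 = 11.44
  Midterm exam 71 × 0.46 = 32.66
  Written exam 47 × 0.14 = 6.58
Sum = 72.4
72.4 is ≥ 70 and < 73 → C-

C-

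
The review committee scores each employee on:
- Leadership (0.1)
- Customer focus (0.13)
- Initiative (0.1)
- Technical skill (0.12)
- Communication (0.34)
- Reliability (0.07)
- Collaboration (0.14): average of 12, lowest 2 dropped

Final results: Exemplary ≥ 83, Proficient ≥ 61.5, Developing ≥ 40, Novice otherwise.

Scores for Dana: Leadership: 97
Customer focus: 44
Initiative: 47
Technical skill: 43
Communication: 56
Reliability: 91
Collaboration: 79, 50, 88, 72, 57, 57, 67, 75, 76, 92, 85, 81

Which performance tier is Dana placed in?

Developing

Collaboration: drop 50, 57 → average of remaining 10 = 772/10 = 77.2
Weighted total:
  Leadership 97 × 0.1 = 9.7
  Customer focus 44 × 0.13 = 5.72
  Initiative 47 × 0.1 = 4.7
  Technical skill 43 × 0.12 = 5.16
  Communication 56 × 0.34 = 19.04
  Reliability 91 × 0.07 = 6.37
  Collaboration 77.2 × 0.14 = 10.808
Sum = 61.498
61.498 is ≥ 40 and < 61.5 → Developing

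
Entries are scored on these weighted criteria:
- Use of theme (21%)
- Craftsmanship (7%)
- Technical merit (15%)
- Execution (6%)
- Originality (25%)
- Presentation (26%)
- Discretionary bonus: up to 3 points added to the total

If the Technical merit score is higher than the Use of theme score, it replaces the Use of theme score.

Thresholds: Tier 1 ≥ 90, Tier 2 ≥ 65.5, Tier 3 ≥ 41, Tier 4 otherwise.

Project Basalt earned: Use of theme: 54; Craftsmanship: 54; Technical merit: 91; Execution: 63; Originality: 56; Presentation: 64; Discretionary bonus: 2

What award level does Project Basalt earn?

Technical merit (91) > Use of theme (54), so Use of theme counts as 91.
Weighted total:
  Use of theme 91 × 0.21 = 19.11
  Craftsmanship 54 × 0.07 = 3.78
  Technical merit 91 × 0.15 = 13.65
  Execution 63 × 0.06 = 3.78
  Originality 56 × 0.25 = 14
  Presentation 64 × 0.26 = 16.64
Sum = 70.96
Discretionary bonus: 70.96 + 2 = 72.96
72.96 is ≥ 65.5 and < 90 → Tier 2

Tier 2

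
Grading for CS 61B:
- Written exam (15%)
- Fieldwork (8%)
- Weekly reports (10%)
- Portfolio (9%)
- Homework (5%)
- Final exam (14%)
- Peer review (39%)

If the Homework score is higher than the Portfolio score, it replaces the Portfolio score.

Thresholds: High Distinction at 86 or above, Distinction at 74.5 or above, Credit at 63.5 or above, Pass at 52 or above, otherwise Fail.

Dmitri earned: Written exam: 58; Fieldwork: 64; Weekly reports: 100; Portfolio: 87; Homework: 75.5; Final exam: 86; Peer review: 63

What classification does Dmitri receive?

Credit

Homework (75.5) ≤ Portfolio (87), so Portfolio stays at 87.
Weighted total:
  Written exam 58 × 0.15 = 8.7
  Fieldwork 64 × 0.08 = 5.12
  Weekly reports 100 × 0.1 = 10
  Portfolio 87 × 0.09 = 7.83
  Homework 75.5 × 0.05 = 3.775
  Final exam 86 × 0.14 = 12.04
  Peer review 63 × 0.39 = 24.57
Sum = 72.035
72.035 is ≥ 63.5 and < 74.5 → Credit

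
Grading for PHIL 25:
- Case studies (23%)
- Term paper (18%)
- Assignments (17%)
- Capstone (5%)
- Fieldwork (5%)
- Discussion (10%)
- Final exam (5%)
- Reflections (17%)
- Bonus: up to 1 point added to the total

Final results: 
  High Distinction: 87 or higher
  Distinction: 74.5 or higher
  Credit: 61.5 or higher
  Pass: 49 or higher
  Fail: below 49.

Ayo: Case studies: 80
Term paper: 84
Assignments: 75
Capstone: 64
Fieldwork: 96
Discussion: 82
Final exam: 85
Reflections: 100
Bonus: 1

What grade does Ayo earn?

Distinction

Weighted total:
  Case studies 80 × 0.23 = 18.4
  Term paper 84 × 0.18 = 15.12
  Assignments 75 × 0.17 = 12.75
  Capstone 64 × 0.05 = 3.2
  Fieldwork 96 × 0.05 = 4.8
  Discussion 82 × 0.1 = 8.2
  Final exam 85 × 0.05 = 4.25
  Reflections 100 × 0.17 = 17
Sum = 83.72
Bonus: 83.72 + 1 = 84.72
84.72 is ≥ 74.5 and < 87 → Distinction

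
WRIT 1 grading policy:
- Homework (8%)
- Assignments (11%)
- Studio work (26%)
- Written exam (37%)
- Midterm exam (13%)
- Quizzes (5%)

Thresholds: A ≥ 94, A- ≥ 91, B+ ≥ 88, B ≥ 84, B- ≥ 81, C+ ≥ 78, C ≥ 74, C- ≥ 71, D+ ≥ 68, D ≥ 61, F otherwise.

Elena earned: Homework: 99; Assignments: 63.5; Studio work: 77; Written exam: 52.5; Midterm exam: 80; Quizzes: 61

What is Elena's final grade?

Weighted total:
  Homework 99 × 0.08 = 7.92
  Assignments 63.5 × 0.11 = 6.985
  Studio work 77 × 0.26 = 20.02
  Written exam 52.5 × 0.37 = 19.425
  Midterm exam 80 × 0.13 = 10.4
  Quizzes 61 × 0.05 = 3.05
Sum = 67.8
67.8 is ≥ 61 and < 68 → D

D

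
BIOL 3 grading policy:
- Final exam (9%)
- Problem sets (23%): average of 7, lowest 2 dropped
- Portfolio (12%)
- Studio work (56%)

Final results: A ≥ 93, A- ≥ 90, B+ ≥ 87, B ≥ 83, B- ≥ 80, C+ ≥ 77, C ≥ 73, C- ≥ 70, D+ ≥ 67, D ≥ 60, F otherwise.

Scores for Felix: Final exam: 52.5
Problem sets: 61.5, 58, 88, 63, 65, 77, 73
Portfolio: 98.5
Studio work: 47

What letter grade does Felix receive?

F

Problem sets: drop 58, 61.5 → average of remaining 5 = 366/5 = 73.2
Weighted total:
  Final exam 52.5 × 0.09 = 4.725
  Problem sets 73.2 × 0.23 = 16.836
  Portfolio 98.5 × 0.12 = 11.82
  Studio work 47 × 0.56 = 26.32
Sum = 59.701
59.701 < 60 → F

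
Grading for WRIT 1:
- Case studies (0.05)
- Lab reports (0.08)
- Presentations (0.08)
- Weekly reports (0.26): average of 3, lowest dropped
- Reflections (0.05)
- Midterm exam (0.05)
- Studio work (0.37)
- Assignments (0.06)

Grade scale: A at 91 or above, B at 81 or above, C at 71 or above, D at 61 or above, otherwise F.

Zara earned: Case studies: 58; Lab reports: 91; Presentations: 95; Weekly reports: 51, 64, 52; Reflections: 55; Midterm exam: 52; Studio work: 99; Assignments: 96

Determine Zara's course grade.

C

Weekly reports: drop 51 → average of remaining 2 = 116/2 = 58
Weighted total:
  Case studies 58 × 0.05 = 2.9
  Lab reports 91 × 0.08 = 7.28
  Presentations 95 × 0.08 = 7.6
  Weekly reports 58 × 0.26 = 15.08
  Reflections 55 × 0.05 = 2.75
  Midterm exam 52 × 0.05 = 2.6
  Studio work 99 × 0.37 = 36.63
  Assignments 96 × 0.06 = 5.76
Sum = 80.6
80.6 is ≥ 71 and < 81 → C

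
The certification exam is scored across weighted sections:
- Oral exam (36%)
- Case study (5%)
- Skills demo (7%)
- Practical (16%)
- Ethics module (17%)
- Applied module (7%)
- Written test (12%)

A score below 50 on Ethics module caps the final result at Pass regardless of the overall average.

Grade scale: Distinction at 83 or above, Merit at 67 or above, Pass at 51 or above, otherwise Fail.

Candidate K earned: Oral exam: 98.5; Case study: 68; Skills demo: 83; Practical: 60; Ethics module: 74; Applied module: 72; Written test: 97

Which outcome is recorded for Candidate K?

Ethics module score 74 ≥ 50: minimum met.
Weighted total:
  Oral exam 98.5 × 0.36 = 35.46
  Case study 68 × 0.05 = 3.4
  Skills demo 83 × 0.07 = 5.81
  Practical 60 × 0.16 = 9.6
  Ethics module 74 × 0.17 = 12.58
  Applied module 72 × 0.07 = 5.04
  Written test 97 × 0.12 = 11.64
Sum = 83.53
83.53 ≥ 83 → Distinction

Distinction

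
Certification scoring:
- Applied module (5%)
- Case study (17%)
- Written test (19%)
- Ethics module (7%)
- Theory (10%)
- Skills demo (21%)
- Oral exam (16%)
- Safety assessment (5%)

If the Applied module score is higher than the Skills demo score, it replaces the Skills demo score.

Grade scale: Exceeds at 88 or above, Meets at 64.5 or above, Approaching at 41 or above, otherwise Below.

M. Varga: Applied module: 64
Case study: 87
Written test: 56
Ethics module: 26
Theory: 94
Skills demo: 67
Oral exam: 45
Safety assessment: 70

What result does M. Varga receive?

Meets

Applied module (64) ≤ Skills demo (67), so Skills demo stays at 67.
Weighted total:
  Applied module 64 × 0.05 = 3.2
  Case study 87 × 0.17 = 14.79
  Written test 56 × 0.19 = 10.64
  Ethics module 26 × 0.07 = 1.82
  Theory 94 × 0.1 = 9.4
  Skills demo 67 × 0.21 = 14.07
  Oral exam 45 × 0.16 = 7.2
  Safety assessment 70 × 0.05 = 3.5
Sum = 64.62
64.62 is ≥ 64.5 and < 88 → Meets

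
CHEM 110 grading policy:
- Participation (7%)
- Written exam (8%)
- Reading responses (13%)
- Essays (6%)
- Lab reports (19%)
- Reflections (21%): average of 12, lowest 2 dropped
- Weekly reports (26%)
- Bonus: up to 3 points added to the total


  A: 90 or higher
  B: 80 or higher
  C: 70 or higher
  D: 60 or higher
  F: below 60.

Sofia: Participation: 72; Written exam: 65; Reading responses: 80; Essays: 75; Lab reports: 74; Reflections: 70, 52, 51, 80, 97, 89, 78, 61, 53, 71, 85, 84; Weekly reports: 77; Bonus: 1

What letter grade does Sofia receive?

Reflections: drop 51, 52 → average of remaining 10 = 768/10 = 76.8
Weighted total:
  Participation 72 × 0.07 = 5.04
  Written exam 65 × 0.08 = 5.2
  Reading responses 80 × 0.13 = 10.4
  Essays 75 × 0.06 = 4.5
  Lab reports 74 × 0.19 = 14.06
  Reflections 76.8 × 0.21 = 16.128
  Weekly reports 77 × 0.26 = 20.02
Sum = 75.348
Bonus: 75.348 + 1 = 76.348
76.348 is ≥ 70 and < 80 → C

C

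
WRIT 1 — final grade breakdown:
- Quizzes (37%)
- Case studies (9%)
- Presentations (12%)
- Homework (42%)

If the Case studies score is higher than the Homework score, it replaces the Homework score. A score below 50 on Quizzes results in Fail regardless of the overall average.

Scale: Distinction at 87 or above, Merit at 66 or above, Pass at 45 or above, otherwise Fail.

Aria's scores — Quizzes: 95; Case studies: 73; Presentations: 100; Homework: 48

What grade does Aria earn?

Case studies (73) > Homework (48), so Homework counts as 73.
Quizzes score 95 ≥ 50: minimum met.
Weighted total:
  Quizzes 95 × 0.37 = 35.15
  Case studies 73 × 0.09 = 6.57
  Presentations 100 × 0.12 = 12
  Homework 73 × 0.42 = 30.66
Sum = 84.38
84.38 is ≥ 66 and < 87 → Merit

Merit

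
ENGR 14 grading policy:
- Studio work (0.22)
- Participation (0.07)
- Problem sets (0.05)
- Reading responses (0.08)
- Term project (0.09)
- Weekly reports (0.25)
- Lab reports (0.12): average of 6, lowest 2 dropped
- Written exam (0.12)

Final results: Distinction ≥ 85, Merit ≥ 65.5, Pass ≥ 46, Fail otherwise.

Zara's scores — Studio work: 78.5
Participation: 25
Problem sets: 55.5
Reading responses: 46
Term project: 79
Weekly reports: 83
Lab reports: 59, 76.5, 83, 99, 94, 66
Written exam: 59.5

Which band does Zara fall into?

Lab reports: drop 59, 66 → average of remaining 4 = 352.5/4 = 88.125
Weighted total:
  Studio work 78.5 × 0.22 = 17.27
  Participation 25 × 0.07 = 1.75
  Problem sets 55.5 × 0.05 = 2.775
  Reading responses 46 × 0.08 = 3.68
  Term project 79 × 0.09 = 7.11
  Weekly reports 83 × 0.25 = 20.75
  Lab reports 88.125 × 0.12 = 10.575
  Written exam 59.5 × 0.12 = 7.14
Sum = 71.05
71.05 is ≥ 65.5 and < 85 → Merit

Merit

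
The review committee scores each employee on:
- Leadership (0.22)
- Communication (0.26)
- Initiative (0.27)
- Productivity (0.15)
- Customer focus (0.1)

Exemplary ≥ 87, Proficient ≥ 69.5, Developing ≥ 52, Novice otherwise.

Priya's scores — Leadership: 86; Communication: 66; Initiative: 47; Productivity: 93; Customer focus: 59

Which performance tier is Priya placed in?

Weighted total:
  Leadership 86 × 0.22 = 18.92
  Communication 66 × 0.26 = 17.16
  Initiative 47 × 0.27 = 12.69
  Productivity 93 × 0.15 = 13.95
  Customer focus 59 × 0.1 = 5.9
Sum = 68.62
68.62 is ≥ 52 and < 69.5 → Developing

Developing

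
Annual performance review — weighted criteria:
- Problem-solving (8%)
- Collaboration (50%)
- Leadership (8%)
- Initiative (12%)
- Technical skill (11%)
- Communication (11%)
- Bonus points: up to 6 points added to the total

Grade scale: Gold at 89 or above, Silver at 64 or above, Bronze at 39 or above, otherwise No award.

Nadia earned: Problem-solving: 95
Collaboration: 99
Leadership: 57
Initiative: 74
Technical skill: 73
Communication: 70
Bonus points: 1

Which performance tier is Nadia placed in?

Silver

Weighted total:
  Problem-solving 95 × 0.08 = 7.6
  Collaboration 99 × 0.5 = 49.5
  Leadership 57 × 0.08 = 4.56
  Initiative 74 × 0.12 = 8.88
  Technical skill 73 × 0.11 = 8.03
  Communication 70 × 0.11 = 7.7
Sum = 86.27
Bonus points: 86.27 + 1 = 87.27
87.27 is ≥ 64 and < 89 → Silver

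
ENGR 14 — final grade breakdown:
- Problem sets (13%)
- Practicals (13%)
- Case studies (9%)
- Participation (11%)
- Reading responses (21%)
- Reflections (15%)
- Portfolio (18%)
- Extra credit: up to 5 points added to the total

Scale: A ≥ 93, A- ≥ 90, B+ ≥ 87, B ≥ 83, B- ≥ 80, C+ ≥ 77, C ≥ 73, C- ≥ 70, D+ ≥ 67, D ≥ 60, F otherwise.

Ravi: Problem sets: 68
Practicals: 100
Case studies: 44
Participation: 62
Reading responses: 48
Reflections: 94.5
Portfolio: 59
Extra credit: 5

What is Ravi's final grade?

Weighted total:
  Problem sets 68 × 0.13 = 8.84
  Practicals 100 × 0.13 = 13
  Case studies 44 × 0.09 = 3.96
  Participation 62 × 0.11 = 6.82
  Reading responses 48 × 0.21 = 10.08
  Reflections 94.5 × 0.15 = 14.175
  Portfolio 59 × 0.18 = 10.62
Sum = 67.495
Extra credit: 67.495 + 5 = 72.495
72.495 is ≥ 70 and < 73 → C-

C-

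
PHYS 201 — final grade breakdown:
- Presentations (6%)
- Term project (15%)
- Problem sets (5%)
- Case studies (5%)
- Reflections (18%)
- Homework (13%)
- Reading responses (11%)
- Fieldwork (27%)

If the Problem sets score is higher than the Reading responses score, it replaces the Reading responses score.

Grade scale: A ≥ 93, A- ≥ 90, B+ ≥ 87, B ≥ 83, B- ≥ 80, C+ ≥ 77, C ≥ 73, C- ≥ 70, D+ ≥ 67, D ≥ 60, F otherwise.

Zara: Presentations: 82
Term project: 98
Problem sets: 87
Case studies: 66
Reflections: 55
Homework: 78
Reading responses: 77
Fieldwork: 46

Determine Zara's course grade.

D+

Problem sets (87) > Reading responses (77), so Reading responses counts as 87.
Weighted total:
  Presentations 82 × 0.06 = 4.92
  Term project 98 × 0.15 = 14.7
  Problem sets 87 × 0.05 = 4.35
  Case studies 66 × 0.05 = 3.3
  Reflections 55 × 0.18 = 9.9
  Homework 78 × 0.13 = 10.14
  Reading responses 87 × 0.11 = 9.57
  Fieldwork 46 × 0.27 = 12.42
Sum = 69.3
69.3 is ≥ 67 and < 70 → D+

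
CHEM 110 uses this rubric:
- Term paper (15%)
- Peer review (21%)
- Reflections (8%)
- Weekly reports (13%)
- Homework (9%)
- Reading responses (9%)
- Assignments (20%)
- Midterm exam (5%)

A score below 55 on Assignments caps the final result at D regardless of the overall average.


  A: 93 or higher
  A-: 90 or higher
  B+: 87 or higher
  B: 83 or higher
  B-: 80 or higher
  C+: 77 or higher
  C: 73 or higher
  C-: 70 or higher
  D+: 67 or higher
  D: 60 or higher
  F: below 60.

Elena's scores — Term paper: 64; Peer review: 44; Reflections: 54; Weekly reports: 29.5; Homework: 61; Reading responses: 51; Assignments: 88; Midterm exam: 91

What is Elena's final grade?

Assignments score 88 ≥ 55: minimum met.
Weighted total:
  Term paper 64 × 0.15 = 9.6
  Peer review 44 × 0.21 = 9.24
  Reflections 54 × 0.08 = 4.32
  Weekly reports 29.5 × 0.13 = 3.835
  Homework 61 × 0.09 = 5.49
  Reading responses 51 × 0.09 = 4.59
  Assignments 88 × 0.2 = 17.6
  Midterm exam 91 × 0.05 = 4.55
Sum = 59.225
59.225 < 60 → F

F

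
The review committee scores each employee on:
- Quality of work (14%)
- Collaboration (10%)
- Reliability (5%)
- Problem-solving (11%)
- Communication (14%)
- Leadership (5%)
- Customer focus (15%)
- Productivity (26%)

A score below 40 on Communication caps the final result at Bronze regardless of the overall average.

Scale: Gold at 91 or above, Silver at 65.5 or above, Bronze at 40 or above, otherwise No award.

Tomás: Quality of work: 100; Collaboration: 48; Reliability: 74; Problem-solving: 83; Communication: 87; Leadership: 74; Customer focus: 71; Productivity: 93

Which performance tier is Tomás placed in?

Silver

Communication score 87 ≥ 40: minimum met.
Weighted total:
  Quality of work 100 × 0.14 = 14
  Collaboration 48 × 0.1 = 4.8
  Reliability 74 × 0.05 = 3.7
  Problem-solving 83 × 0.11 = 9.13
  Communication 87 × 0.14 = 12.18
  Leadership 74 × 0.05 = 3.7
  Customer focus 71 × 0.15 = 10.65
  Productivity 93 × 0.26 = 24.18
Sum = 82.34
82.34 is ≥ 65.5 and < 91 → Silver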